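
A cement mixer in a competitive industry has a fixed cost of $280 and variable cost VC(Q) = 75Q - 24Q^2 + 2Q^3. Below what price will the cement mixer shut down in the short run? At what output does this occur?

$3 per unit, at Q = 6

The shutdown price is the minimum of AVC. VC = 75Q - 24Q^2 + 2Q^3, so AVC = 75 - 24Q + 2Q^2.
At the minimum of AVC, MC = AVC. MC = 75 - 48Q + 6Q^2; setting MC = AVC gives 4Q^2 - 24Q = 0, so Q = 6. min AVC = 3.
So the shutdown price is $3.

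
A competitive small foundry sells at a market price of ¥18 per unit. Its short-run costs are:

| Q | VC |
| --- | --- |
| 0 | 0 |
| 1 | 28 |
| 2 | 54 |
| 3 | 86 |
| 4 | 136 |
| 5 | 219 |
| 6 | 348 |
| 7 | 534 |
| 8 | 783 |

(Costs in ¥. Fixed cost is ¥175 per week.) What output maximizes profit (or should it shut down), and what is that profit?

Tabulate TR − TC: Q=0: -175; Q=1: -185; Q=2: -193; Q=3: -207; Q=4: -239; Q=5: -304; Q=6: -415; Q=7: -583; Q=8: -814.
Profit is highest at Q = 0. Equivalently, the lowest AVC in the table is 54/2 ≈ ¥27 at Q = 2, and P = ¥18 falls below it — price never covers variable cost, so the firm shuts down and loses only its fixed cost.

Q = 0 (shut down); profit = -¥175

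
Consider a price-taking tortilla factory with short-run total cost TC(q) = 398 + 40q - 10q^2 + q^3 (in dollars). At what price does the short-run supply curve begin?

$15 per unit

The shutdown price is the minimum of AVC. VC = 40q - 10q^2 + q^3, so AVC = 40 - 10q + q^2.
At the minimum of AVC, MC = AVC. MC = 40 - 20q + 3q^2; setting MC = AVC gives 2q^2 - 10q = 0, so q = 5. min AVC = 15.
So the shutdown price is $15.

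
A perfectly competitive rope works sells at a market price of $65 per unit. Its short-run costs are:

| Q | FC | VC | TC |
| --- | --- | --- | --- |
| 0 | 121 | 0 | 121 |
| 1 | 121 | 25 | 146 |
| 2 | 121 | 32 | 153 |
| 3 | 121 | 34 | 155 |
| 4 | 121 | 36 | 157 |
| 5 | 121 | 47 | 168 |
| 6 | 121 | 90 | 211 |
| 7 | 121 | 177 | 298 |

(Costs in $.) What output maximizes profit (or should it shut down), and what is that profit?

Q = 6; profit = $179

Tabulate TR − TC: Q=0: -121; Q=1: -81; Q=2: -23; Q=3: 40; Q=4: 103; Q=5: 157; Q=6: 179; Q=7: 157.
Profit is maximized at Q = 6. AVC there is 90/6 = $15 ≤ P, so producing beats shutting down (which would give -$121).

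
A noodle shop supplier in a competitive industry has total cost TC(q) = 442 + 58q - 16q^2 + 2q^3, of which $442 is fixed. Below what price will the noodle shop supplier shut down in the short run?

$26 per unit

The firm shuts down when price falls below the minimum of average variable cost. AVC = VC/q = 58 - 16q + 2q^2.
dAVC/dq = -16 + 4q = 0 gives q = 4. min AVC = 58 - 16·4 + 2·4^2 = 26.
The firm shuts down for any P below $26.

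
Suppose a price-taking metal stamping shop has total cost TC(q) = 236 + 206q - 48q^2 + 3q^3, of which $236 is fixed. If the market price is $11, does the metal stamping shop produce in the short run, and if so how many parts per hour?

From TC, MC = TC'(q) = 206 - 96q + 9q^2 and AVC = VC/q = 206 - 48q + 3q^2.
AVC is minimized where dAVC/dq = -48 + 6q = 0, at q = 8; min AVC = 206 - 48·8 + 3·8^2 = $14.
P = $11 lies below min AVC = $14; no output level covers variable cost.
Shutting down limits the loss to fixed cost, $236.

Shut down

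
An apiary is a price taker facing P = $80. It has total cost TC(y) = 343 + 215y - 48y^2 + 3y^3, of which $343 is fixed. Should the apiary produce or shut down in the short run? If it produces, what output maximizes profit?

Produce at y = 9

Variable cost is VC = 215y - 48y^2 + 3y^3, so AVC = VC/y = 215 - 48y + 3y^2 and MC = dTC/dy = 215 - 96y + 9y^2.
AVC is minimized where dAVC/dy = -48 + 6y = 0, at y = 8; min AVC = 215 - 48·8 + 3·8^2 = $23.
P = $80 exceeds min AVC = $23, so the firm stays open.
Set P = MC: 80 = 215 - 96y + 9y^2 → 135 - 96y + 9y^2 = 0. The roots are y = 5/3 and y = 9; the profit-maximizing output is on the rising part of MC, so y* = 9.
Check: AVC at y = 9 is $26 ≤ P, so revenue covers variable cost.
Profit = P·y − TC = 80·9 − 577 = $143.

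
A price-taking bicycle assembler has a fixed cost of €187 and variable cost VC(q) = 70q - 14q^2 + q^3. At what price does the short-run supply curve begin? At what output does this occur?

€21 per unit, at q = 7

The firm shuts down when price falls below the minimum of average variable cost. AVC = VC/q = 70 - 14q + q^2.
dAVC/dq = -14 + 2q = 0 gives q = 7. min AVC = 70 - 14·7 + 7^2 = 21.
The firm shuts down for any P below €21.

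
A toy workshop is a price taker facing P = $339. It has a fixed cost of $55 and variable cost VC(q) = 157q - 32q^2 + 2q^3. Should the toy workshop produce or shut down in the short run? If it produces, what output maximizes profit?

Produce at q = 13

Variable cost is VC = 157q - 32q^2 + 2q^3, so AVC = VC/q = 157 - 32q + 2q^2 and MC = dTC/dq = 157 - 64q + 6q^2.
AVC is minimized where dAVC/dq = -32 + 4q = 0, at q = 8; min AVC = 157 - 32·8 + 2·8^2 = $29.
P = $339 exceeds min AVC = $29, so the firm stays open.
Set P = MC: 339 = 157 - 64q + 6q^2 → -182 - 64q + 6q^2 = 0. The roots are q = -7/3 and q = 13; the profit-maximizing output is on the rising part of MC, so q* = 13.
Check: AVC at q = 13 is $79 ≤ P, so revenue covers variable cost.
Profit = P·q − TC = 339·13 − 1082 = $3325.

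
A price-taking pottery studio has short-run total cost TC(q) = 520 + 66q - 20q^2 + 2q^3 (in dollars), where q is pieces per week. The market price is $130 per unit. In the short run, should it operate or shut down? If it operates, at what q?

Strip out fixed cost: VC = 66q - 20q^2 + 2q^3. Then AVC = 66 - 20q + 2q^2 and MC = 66 - 40q + 6q^2.
AVC is minimized where dAVC/dq = -20 + 4q = 0, at q = 5; min AVC = 66 - 20·5 + 2·5^2 = $16.
P = $130 exceeds min AVC = $16, so the firm stays open.
Set P = MC: 130 = 66 - 40q + 6q^2 → -64 - 40q + 6q^2 = 0. The roots are q = -4/3 and q = 8; the profit-maximizing output is on the rising part of MC, so q* = 8.
Check: AVC at q = 8 is $34 ≤ P, so revenue covers variable cost.
Profit = P·q − TC = 130·8 − 792 = $248.

Produce at q = 8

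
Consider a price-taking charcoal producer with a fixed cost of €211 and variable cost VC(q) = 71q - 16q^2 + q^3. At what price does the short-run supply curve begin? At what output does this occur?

€7 per unit, at q = 8

The firm shuts down when price falls below the minimum of average variable cost. AVC = VC/q = 71 - 16q + q^2.
dAVC/dq = -16 + 2q = 0 gives q = 8. min AVC = 71 - 16·8 + 8^2 = 7.
For P < €7 the firm produces nothing.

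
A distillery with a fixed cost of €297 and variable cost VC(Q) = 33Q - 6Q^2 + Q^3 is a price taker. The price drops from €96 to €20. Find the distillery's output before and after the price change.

Output falls from 7 to 0 (the firm shuts down)

AVC = 33 - 6Q + Q^2, minimized at Q = 3 where min AVC = €24. MC = 33 - 12Q + 3Q^2.
With P = €96 above the shutdown price, P = MC gives Q = 7.
At P = €20 < min AVC = €24, price no longer covers variable cost at any output, so the firm shuts down: Q = 0.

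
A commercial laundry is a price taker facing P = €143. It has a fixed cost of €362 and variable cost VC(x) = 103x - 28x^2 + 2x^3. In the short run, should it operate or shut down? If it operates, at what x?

Variable cost is VC = 103x - 28x^2 + 2x^3, so AVC = VC/x = 103 - 28x + 2x^2 and MC = dTC/dx = 103 - 56x + 6x^2.
AVC hits its minimum where MC = AVC, at x = 7, giving min AVC = 103 - 28·7 + 2·7^2 = €5.
Since P = €143 ≥ min AVC = €5, price covers variable cost and the firm should produce.
P = MC gives -40 - 56x + 6x^2 = 0, with roots -2/3 and 10. Take the larger (rising MC): x* = 10.
Check: AVC at x = 10 is €23 ≤ P, so revenue covers variable cost.
Profit = P·x − TC = 143·10 − 592 = €838.

Produce at x = 10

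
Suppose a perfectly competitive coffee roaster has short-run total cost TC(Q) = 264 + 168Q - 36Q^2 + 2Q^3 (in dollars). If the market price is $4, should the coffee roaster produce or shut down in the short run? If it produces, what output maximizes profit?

Shut down

From TC, MC = TC'(Q) = 168 - 72Q + 6Q^2 and AVC = VC/Q = 168 - 36Q + 2Q^2.
AVC hits its minimum where MC = AVC, at Q = 9, giving min AVC = 168 - 36·9 + 2·9^2 = $6.
Since P = $4 < min AVC = $6, price fails to cover variable cost at any output.
Shutting down limits the loss to fixed cost, $264.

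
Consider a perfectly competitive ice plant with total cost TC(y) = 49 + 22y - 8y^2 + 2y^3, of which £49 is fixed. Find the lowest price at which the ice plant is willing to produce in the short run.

Short-run supply begins at min AVC. From VC = 22y - 8y^2 + 2y^3, AVC = 22 - 8y + 2y^2.
At the minimum of AVC, MC = AVC. MC = 22 - 16y + 6y^2; setting MC = AVC gives 4y^2 - 8y = 0, so y = 2. min AVC = 14.
The firm shuts down for any P below £14.

£14 per unit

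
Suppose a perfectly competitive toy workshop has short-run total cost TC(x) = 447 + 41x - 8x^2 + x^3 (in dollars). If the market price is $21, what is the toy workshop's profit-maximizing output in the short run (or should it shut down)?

Shut down

Variable cost is VC = 41x - 8x^2 + x^3, so AVC = VC/x = 41 - 8x + x^2 and MC = dTC/dx = 41 - 16x + 3x^2.
AVC is minimized where dAVC/dx = -8 + 2x = 0, at x = 4; min AVC = 41 - 8·4 + 4^2 = $25.
P = $21 lies below min AVC = $25; no output level covers variable cost.
The firm minimizes its loss by shutting down and losing only its fixed cost of $447.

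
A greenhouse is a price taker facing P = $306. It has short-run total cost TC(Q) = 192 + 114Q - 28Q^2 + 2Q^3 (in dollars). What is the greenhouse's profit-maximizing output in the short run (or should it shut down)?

From TC, MC = TC'(Q) = 114 - 56Q + 6Q^2 and AVC = VC/Q = 114 - 28Q + 2Q^2.
AVC hits its minimum where MC = AVC, at Q = 7, giving min AVC = 114 - 28·7 + 2·7^2 = $16.
Since P = $306 ≥ min AVC = $16, price covers variable cost and the firm should produce.
Solving P = MC: -192 - 56Q + 6Q^2 = 0 ⇒ Q = -8/3 or 12. On the upward-sloping branch, Q* = 12.
Check: AVC at Q = 12 is $66 ≤ P, so revenue covers variable cost.
Profit = P·Q − TC = 306·12 − 984 = $2688.

Produce at Q = 12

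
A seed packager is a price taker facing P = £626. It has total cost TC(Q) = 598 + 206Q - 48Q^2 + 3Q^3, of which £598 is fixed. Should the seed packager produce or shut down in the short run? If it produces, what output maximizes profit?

Variable cost is VC = 206Q - 48Q^2 + 3Q^3, so AVC = VC/Q = 206 - 48Q + 3Q^2 and MC = dTC/dQ = 206 - 96Q + 9Q^2.
AVC hits its minimum where MC = AVC, at Q = 8, giving min AVC = 206 - 48·8 + 3·8^2 = £14.
Since P = £626 ≥ min AVC = £14, price covers variable cost and the firm should produce.
Solving P = MC: -420 - 96Q + 9Q^2 = 0 ⇒ Q = -10/3 or 14. On the upward-sloping branch, Q* = 14.
Check: AVC at Q = 14 is £122 ≤ P, so revenue covers variable cost.
Profit = P·Q − TC = 626·14 − 2306 = £6458.

Produce at Q = 14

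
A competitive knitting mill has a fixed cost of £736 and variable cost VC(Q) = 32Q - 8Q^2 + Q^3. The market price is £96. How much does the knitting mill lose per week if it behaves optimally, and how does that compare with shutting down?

AVC = 32 - 8Q + Q^2 has its minimum £16 at Q = 4; price £96 clears that bar, so the firm operates.
MC = 32 - 16Q + 3Q^2. Setting P = MC and taking the root on the rising branch gives Q* = 8.
TR = 96·8 = 768. TC = 736 + 256 = 992. Profit = 768 − 992 = -£224.
By producing, the firm covers all variable cost plus £512 of fixed cost; shutting down would lose the full £736.

Profit = -£224 at Q = 8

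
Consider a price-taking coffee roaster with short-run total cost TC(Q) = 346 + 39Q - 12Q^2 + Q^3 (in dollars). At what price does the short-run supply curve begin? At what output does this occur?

$3 per unit, at Q = 6

Short-run supply begins at min AVC. From VC = 39Q - 12Q^2 + Q^3, AVC = 39 - 12Q + Q^2.
dAVC/dQ = -12 + 2Q = 0 gives Q = 6. min AVC = 39 - 12·6 + 6^2 = 3.
For P < $3 the firm produces nothing.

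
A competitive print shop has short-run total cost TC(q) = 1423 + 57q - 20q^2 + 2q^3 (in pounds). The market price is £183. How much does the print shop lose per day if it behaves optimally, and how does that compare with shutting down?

AVC = 57 - 20q + 2q^2; min AVC = £7 at q = 5. Since P = £183 ≥ min AVC, the firm produces.
MC = 57 - 40q + 6q^2. Setting P = MC and taking the root on the rising branch gives q* = 9.
TR = 183·9 = 1647. TC = 1423 + 351 = 1774. Profit = 1647 − 1774 = -£127.
Shutting down would mean losing the fixed cost of £1423, so operating at a loss of £127 is better by £1296.

Profit = -£127 at q = 9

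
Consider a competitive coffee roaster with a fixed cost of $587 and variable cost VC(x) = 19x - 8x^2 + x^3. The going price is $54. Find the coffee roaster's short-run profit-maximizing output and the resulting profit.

AVC = 19 - 8x + x^2 has its minimum $3 at x = 4; price $54 clears that bar, so the firm operates.
MC = 19 - 16x + 3x^2. Setting P = MC and taking the root on the rising branch gives x* = 7.
TR = 54·7 = 378. TC = 587 + 84 = 671. Profit = 378 − 671 = -$293.
By producing, the firm covers all variable cost plus $294 of fixed cost; shutting down would lose the full $587.

Profit = -$293 at x = 7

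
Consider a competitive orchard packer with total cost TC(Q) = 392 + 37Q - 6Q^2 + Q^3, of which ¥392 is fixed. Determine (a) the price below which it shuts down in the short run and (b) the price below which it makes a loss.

Shutdown price = min AVC. AVC = 37 - 6Q + Q^2, with vertex at Q = 3 and minimum ¥28.
ATC = 392/Q + 37 - 6Q + Q^2. Setting dATC/dQ = −392/Q^2 − 6 + 2Q = 0 gives Q = 7 (since 2·7^3 − 6·7^2 = 392).
min ATC = 392/7 + 37 − 6·7 + 7^2 = ¥100. That is the break-even price.
For ¥28 ≤ P < ¥100 the firm produces at a loss; below ¥28 it shuts down.

Shutdown price = ¥28; break-even price = ¥100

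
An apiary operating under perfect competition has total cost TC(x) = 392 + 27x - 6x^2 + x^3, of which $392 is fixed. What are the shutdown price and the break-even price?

Shutdown price = $18; break-even price = $90

AVC = 27 - 6x + x^2; minimized at x = 3, giving min AVC = $18. That is the shutdown price.
ATC = 392/x + 27 - 6x + x^2. Setting dATC/dx = −392/x^2 − 6 + 2x = 0 gives x = 7 (since 2·7^3 − 6·7^2 = 392).
min ATC = 392/7 + 27 − 6·7 + 7^2 = $90. That is the break-even price.
Between these two prices the firm operates at a loss; above $90 it earns a profit.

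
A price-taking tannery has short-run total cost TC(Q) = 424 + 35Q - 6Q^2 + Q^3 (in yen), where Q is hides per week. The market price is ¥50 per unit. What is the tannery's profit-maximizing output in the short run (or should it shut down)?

Strip out fixed cost: VC = 35Q - 6Q^2 + Q^3. Then AVC = 35 - 6Q + Q^2 and MC = 35 - 12Q + 3Q^2.
AVC is minimized where dAVC/dQ = -6 + 2Q = 0, at Q = 3; min AVC = 35 - 6·3 + 3^2 = ¥26.
Because ¥50 ≥ ¥26, revenue can cover variable cost; the firm operates.
P = MC gives -15 - 12Q + 3Q^2 = 0, with roots -1 and 5. Take the larger (rising MC): Q* = 5.
Check: AVC at Q = 5 is ¥30 ≤ P, so revenue covers variable cost.
Profit = P·Q − TC = 50·5 − 574 = -¥324, a loss, but smaller than the ¥424 fixed cost the firm would lose by shutting down.

Produce at Q = 5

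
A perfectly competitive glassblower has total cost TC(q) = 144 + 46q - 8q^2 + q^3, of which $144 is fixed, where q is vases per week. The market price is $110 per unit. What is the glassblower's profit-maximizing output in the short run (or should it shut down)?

Produce at q = 8

Variable cost is VC = 46q - 8q^2 + q^3, so AVC = VC/q = 46 - 8q + q^2 and MC = dTC/dq = 46 - 16q + 3q^2.
The AVC parabola has its vertex at q = 8/2 = 4, where AVC = 46 - 8·4 + 4^2 = $30.
Since P = $110 ≥ min AVC = $30, price covers variable cost and the firm should produce.
P = MC gives -64 - 16q + 3q^2 = 0, with roots -8/3 and 8. Take the larger (rising MC): q* = 8.
Check: AVC at q = 8 is $46 ≤ P, so revenue covers variable cost.
Profit = P·q − TC = 110·8 − 512 = $368.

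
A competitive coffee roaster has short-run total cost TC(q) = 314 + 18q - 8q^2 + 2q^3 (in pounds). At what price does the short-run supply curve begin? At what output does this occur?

The shutdown price is the minimum of AVC. VC = 18q - 8q^2 + 2q^3, so AVC = 18 - 8q + 2q^2.
At the minimum of AVC, MC = AVC. MC = 18 - 16q + 6q^2; setting MC = AVC gives 4q^2 - 8q = 0, so q = 2. min AVC = 10.
So the shutdown price is £10.

£10 per unit, at q = 2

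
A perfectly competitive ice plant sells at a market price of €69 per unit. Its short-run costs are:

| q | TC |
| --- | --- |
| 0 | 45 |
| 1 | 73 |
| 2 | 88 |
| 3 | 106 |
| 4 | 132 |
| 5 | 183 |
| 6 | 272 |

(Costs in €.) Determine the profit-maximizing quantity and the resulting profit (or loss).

Tabulate TR − TC: q=0: -45; q=1: -4; q=2: 50; q=3: 101; q=4: 144; q=5: 162; q=6: 142.
Profit is maximized at q = 5. AVC there is 138/5 = €27.60 ≤ P, so producing beats shutting down (which would give -€45).

q = 5; profit = €162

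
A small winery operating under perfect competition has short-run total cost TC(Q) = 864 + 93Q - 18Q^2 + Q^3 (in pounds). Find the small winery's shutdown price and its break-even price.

Shutdown price = min AVC. AVC = 93 - 18Q + Q^2, with vertex at Q = 9 and minimum £12.
ATC = 864/Q + 93 - 18Q + Q^2. Setting dATC/dQ = −864/Q^2 − 18 + 2Q = 0 gives Q = 12 (since 2·12^3 − 18·12^2 = 864).
min ATC = 864/12 + 93 − 18·12 + 12^2 = £93. That is the break-even price.
For £12 ≤ P < £93 the firm produces at a loss; below £12 it shuts down.

Shutdown price = £12; break-even price = £93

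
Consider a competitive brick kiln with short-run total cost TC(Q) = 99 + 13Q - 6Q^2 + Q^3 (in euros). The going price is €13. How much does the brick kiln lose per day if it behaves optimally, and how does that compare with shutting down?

Profit = -€67 at Q = 4

AVC = 13 - 6Q + Q^2; min AVC = €4 at Q = 3. Since P = €13 ≥ min AVC, the firm produces.
MC = 13 - 12Q + 3Q^2. Setting P = MC and taking the root on the rising branch gives Q* = 4.
TR = 13·4 = 52. TC = 99 + 20 = 119. Profit = 52 − 119 = -€67.
That loss of €67 beats the €99 the firm would lose by shutting down; producing recovers €32 of fixed cost.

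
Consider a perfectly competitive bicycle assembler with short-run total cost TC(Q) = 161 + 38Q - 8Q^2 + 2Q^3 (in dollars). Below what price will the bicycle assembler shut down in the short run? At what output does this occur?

The firm shuts down when price falls below the minimum of average variable cost. AVC = VC/Q = 38 - 8Q + 2Q^2.
dAVC/dQ = -8 + 4Q = 0 gives Q = 2. min AVC = 38 - 8·2 + 2·2^2 = 30.
The firm shuts down for any P below $30.

$30 per unit, at Q = 2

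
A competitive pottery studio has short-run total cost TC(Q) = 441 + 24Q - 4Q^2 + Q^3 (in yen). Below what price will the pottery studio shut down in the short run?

¥20 per unit

Short-run supply begins at min AVC. From VC = 24Q - 4Q^2 + Q^3, AVC = 24 - 4Q + Q^2.
At the minimum of AVC, MC = AVC. MC = 24 - 8Q + 3Q^2; setting MC = AVC gives 2Q^2 - 4Q = 0, so Q = 2. min AVC = 20.
The firm shuts down for any P below ¥20.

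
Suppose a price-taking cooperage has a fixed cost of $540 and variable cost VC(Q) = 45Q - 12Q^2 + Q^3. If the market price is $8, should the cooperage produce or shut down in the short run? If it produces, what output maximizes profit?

Variable cost is VC = 45Q - 12Q^2 + Q^3, so AVC = VC/Q = 45 - 12Q + Q^2 and MC = dTC/dQ = 45 - 24Q + 3Q^2.
The AVC parabola has its vertex at Q = 12/2 = 6, where AVC = 45 - 12·6 + 6^2 = $9.
Since P = $8 < min AVC = $9, price fails to cover variable cost at any output.
Best response: produce nothing and absorb the $540 fixed cost.

Shut down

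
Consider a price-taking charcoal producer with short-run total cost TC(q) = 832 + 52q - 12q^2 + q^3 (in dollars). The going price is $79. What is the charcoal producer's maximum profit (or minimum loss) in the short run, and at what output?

AVC = 52 - 12q + q^2; min AVC = $16 at q = 6. Since P = $79 ≥ min AVC, the firm produces.
With MC = 52 - 24q + 3q^2, P = MC on the upward-sloping part at q* = 9.
TR = 79·9 = 711. TC = 832 + 225 = 1057. Profit = 711 − 1057 = -$346.
By producing, the firm covers all variable cost plus $486 of fixed cost; shutting down would lose the full $832.

Profit = -$346 at q = 9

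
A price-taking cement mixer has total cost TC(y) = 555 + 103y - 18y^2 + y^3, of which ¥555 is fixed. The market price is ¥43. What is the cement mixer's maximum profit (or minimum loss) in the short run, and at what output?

AVC = 103 - 18y + y^2; min AVC = ¥22 at y = 9. Since P = ¥43 ≥ min AVC, the firm produces.
With MC = 103 - 36y + 3y^2, P = MC on the upward-sloping part at y* = 10.
TR = 43·10 = 430. TC = 555 + 230 = 785. Profit = 430 − 785 = -¥355.
That loss of ¥355 beats the ¥555 the firm would lose by shutting down; producing recovers ¥200 of fixed cost.

Profit = -¥355 at y = 10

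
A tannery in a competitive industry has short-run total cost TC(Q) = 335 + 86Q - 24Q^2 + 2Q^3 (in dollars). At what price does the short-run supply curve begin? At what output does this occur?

Short-run supply begins at min AVC. From VC = 86Q - 24Q^2 + 2Q^3, AVC = 86 - 24Q + 2Q^2.
At the minimum of AVC, MC = AVC. MC = 86 - 48Q + 6Q^2; setting MC = AVC gives 4Q^2 - 24Q = 0, so Q = 6. min AVC = 14.
For P < $14 the firm produces nothing.

$14 per unit, at Q = 6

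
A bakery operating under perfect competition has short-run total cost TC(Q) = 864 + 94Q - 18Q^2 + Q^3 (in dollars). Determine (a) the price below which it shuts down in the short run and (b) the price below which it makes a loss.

Shutdown price = min AVC. AVC = 94 - 18Q + Q^2, with vertex at Q = 9 and minimum $13.
ATC = 864/Q + 94 - 18Q + Q^2. Setting dATC/dQ = −864/Q^2 − 18 + 2Q = 0 gives Q = 12 (since 2·12^3 − 18·12^2 = 864).
min ATC = 864/12 + 94 − 18·12 + 12^2 = $94. That is the break-even price.
Between these two prices the firm operates at a loss; above $94 it earns a profit.

Shutdown price = $13; break-even price = $94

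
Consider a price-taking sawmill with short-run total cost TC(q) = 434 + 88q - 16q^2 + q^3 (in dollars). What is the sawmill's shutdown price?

Short-run supply begins at min AVC. From VC = 88q - 16q^2 + q^3, AVC = 88 - 16q + q^2.
At the minimum of AVC, MC = AVC. MC = 88 - 32q + 3q^2; setting MC = AVC gives 2q^2 - 16q = 0, so q = 8. min AVC = 24.
So the shutdown price is $24.

$24 per unit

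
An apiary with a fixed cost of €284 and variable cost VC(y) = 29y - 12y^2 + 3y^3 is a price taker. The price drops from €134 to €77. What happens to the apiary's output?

AVC = 29 - 12y + 3y^2, minimized at y = 2 where min AVC = €17. MC = 29 - 24y + 9y^2.
With P = €134 above the shutdown price, P = MC gives y = 5.
At P = €77 ≥ min AVC, set P = MC: y = 4. The firm stays open but cuts output.

Output falls from 5 to 4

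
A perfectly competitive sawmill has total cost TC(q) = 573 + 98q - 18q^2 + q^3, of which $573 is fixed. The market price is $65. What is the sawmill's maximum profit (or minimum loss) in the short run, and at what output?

AVC = 98 - 18q + q^2 has its minimum $17 at q = 9; price $65 clears that bar, so the firm operates.
MC = 98 - 36q + 3q^2. Setting P = MC and taking the root on the rising branch gives q* = 11.
TR = 65·11 = 715. TC = 573 + 231 = 804. Profit = 715 − 804 = -$89.
That loss of $89 beats the $573 the firm would lose by shutting down; producing recovers $484 of fixed cost.

Profit = -$89 at q = 11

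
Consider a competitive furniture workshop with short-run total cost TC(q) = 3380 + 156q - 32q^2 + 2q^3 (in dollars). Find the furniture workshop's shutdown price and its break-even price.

Shutdown price = min AVC. AVC = 156 - 32q + 2q^2, with vertex at q = 8 and minimum $28.
ATC = 3380/q + 156 - 32q + 2q^2. Setting dATC/dq = −3380/q^2 − 32 + 4q = 0 gives q = 13 (since 4·13^3 − 32·13^2 = 3380).
min ATC = 3380/13 + 156 − 32·13 + 2·13^2 = $338. That is the break-even price.
For $28 ≤ P < $338 the firm produces at a loss; below $28 it shuts down.

Shutdown price = $28; break-even price = $338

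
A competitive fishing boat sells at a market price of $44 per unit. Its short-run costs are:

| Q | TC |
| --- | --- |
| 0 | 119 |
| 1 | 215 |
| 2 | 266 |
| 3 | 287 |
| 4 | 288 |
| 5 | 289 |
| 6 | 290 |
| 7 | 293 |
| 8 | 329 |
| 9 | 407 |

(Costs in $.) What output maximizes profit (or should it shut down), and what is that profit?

Compute π = P·Q − TC at each output: Q=0: -119; Q=1: -171; Q=2: -178; Q=3: -155; Q=4: -112; Q=5: -69; Q=6: -26; Q=7: 15; Q=8: 23; Q=9: -11.
Profit is maximized at Q = 8. AVC there is 210/8 = $26.25 ≤ P, so producing beats shutting down (which would give -$119).

Q = 8; profit = $23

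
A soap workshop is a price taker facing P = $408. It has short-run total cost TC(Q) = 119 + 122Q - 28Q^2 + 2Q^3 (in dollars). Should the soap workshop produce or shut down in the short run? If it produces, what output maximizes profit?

Strip out fixed cost: VC = 122Q - 28Q^2 + 2Q^3. Then AVC = 122 - 28Q + 2Q^2 and MC = 122 - 56Q + 6Q^2.
AVC hits its minimum where MC = AVC, at Q = 7, giving min AVC = 122 - 28·7 + 2·7^2 = $24.
Because $408 ≥ $24, revenue can cover variable cost; the firm operates.
Solving P = MC: -286 - 56Q + 6Q^2 = 0 ⇒ Q = -11/3 or 13. On the upward-sloping branch, Q* = 13.
Check: AVC at Q = 13 is $96 ≤ P, so revenue covers variable cost.
Profit = P·Q − TC = 408·13 − 1367 = $3937.

Produce at Q = 13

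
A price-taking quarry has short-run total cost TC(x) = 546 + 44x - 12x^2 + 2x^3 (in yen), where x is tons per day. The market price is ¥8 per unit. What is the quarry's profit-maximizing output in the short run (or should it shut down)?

Shut down

From TC, MC = TC'(x) = 44 - 24x + 6x^2 and AVC = VC/x = 44 - 12x + 2x^2.
AVC is minimized where dAVC/dx = -12 + 4x = 0, at x = 3; min AVC = 44 - 12·3 + 2·3^2 = ¥26.
P = ¥8 lies below min AVC = ¥26; no output level covers variable cost.
Shutting down limits the loss to fixed cost, ¥546.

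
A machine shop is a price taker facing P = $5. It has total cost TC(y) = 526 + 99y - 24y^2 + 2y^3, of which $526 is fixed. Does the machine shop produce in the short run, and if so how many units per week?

Shut down

From TC, MC = TC'(y) = 99 - 48y + 6y^2 and AVC = VC/y = 99 - 24y + 2y^2.
AVC hits its minimum where MC = AVC, at y = 6, giving min AVC = 99 - 24·6 + 2·6^2 = $27.
With P < min AVC ($5 < $27), every unit sold adds to the loss.
Shutting down limits the loss to fixed cost, $526.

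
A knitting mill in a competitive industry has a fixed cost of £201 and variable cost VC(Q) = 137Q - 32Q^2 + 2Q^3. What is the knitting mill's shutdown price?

£9 per unit

The shutdown price is the minimum of AVC. VC = 137Q - 32Q^2 + 2Q^3, so AVC = 137 - 32Q + 2Q^2.
At the minimum of AVC, MC = AVC. MC = 137 - 64Q + 6Q^2; setting MC = AVC gives 4Q^2 - 32Q = 0, so Q = 8. min AVC = 9.
The firm shuts down for any P below £9.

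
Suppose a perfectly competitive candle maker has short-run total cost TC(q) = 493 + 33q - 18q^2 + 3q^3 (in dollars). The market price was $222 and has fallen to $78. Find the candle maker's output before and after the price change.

Output falls from 7 to 5

AVC = 33 - 18q + 3q^2, minimized at q = 3 where min AVC = $6. MC = 33 - 36q + 9q^2.
With P = $222 above the shutdown price, P = MC gives q = 7.
At P = $78 ≥ min AVC, set P = MC: q = 5. The firm stays open but cuts output.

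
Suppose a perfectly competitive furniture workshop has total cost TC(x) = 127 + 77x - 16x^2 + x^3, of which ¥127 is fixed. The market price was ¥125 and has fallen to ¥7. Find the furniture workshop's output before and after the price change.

Output falls from 12 to 0 (the firm shuts down)

MC = 77 - 32x + 3x^2; the shutdown threshold is min AVC = ¥13 (at x = 8).
With P = ¥125 above the shutdown price, P = MC gives x = 12.
At P = ¥7 < min AVC = ¥13, price no longer covers variable cost at any output, so the firm shuts down: x = 0.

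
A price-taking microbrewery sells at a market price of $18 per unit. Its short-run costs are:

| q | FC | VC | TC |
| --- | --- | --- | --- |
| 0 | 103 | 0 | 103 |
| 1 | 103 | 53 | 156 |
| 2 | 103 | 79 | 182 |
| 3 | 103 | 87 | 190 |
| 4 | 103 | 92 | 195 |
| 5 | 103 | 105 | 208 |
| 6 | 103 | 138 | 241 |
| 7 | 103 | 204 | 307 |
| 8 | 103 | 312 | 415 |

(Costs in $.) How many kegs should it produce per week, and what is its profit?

Profit at each row (π = 18q − TC): q=0: -103; q=1: -138; q=2: -146; q=3: -136; q=4: -123; q=5: -118; q=6: -133; q=7: -181; q=8: -271.
Profit is highest at q = 0. Equivalently, the lowest AVC in the table is 105/5 ≈ $21 at q = 5, and P = $18 falls below it — price never covers variable cost, so the firm shuts down and loses only its fixed cost.

q = 0 (shut down); profit = -$103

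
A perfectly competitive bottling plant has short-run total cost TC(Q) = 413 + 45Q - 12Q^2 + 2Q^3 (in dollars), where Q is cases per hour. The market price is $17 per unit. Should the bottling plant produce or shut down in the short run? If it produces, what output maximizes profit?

Shut down

From TC, MC = TC'(Q) = 45 - 24Q + 6Q^2 and AVC = VC/Q = 45 - 12Q + 2Q^2.
AVC hits its minimum where MC = AVC, at Q = 3, giving min AVC = 45 - 12·3 + 2·3^2 = $27.
Since P = $17 < min AVC = $27, price fails to cover variable cost at any output.
Shutting down limits the loss to fixed cost, $413.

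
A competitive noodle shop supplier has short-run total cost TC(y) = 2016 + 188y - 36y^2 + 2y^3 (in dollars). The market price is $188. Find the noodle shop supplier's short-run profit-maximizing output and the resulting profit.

AVC = 188 - 36y + 2y^2 has its minimum $26 at y = 9; price $188 clears that bar, so the firm operates.
With MC = 188 - 72y + 6y^2, P = MC on the upward-sloping part at y* = 12.
TR = 188·12 = 2256. TC = 2016 + 528 = 2544. Profit = 2256 − 2544 = -$288.
That loss of $288 beats the $2016 the firm would lose by shutting down; producing recovers $1728 of fixed cost.

Profit = -$288 at y = 12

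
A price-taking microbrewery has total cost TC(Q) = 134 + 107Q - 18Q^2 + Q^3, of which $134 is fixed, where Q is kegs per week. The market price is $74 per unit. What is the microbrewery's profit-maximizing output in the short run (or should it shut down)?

Produce at Q = 11

Variable cost is VC = 107Q - 18Q^2 + Q^3, so AVC = VC/Q = 107 - 18Q + Q^2 and MC = dTC/dQ = 107 - 36Q + 3Q^2.
AVC is minimized where dAVC/dQ = -18 + 2Q = 0, at Q = 9; min AVC = 107 - 18·9 + 9^2 = $26.
Because $74 ≥ $26, revenue can cover variable cost; the firm operates.
Set P = MC: 74 = 107 - 36Q + 3Q^2 → 33 - 36Q + 3Q^2 = 0. The roots are Q = 1 and Q = 11; the profit-maximizing output is on the rising part of MC, so Q* = 11.
Check: AVC at Q = 11 is $30 ≤ P, so revenue covers variable cost.
Profit = P·Q − TC = 74·11 − 464 = $350.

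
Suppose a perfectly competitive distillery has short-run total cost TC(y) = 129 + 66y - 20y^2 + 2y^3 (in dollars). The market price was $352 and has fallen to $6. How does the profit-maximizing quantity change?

AVC = 66 - 20y + 2y^2, minimized at y = 5 where min AVC = $16. MC = 66 - 40y + 6y^2.
At P = $352 ≥ min AVC, set P = MC on the rising branch: y = 11.
At P = $6 < min AVC = $16, price no longer covers variable cost at any output, so the firm shuts down: y = 0.

Output falls from 11 to 0 (the firm shuts down)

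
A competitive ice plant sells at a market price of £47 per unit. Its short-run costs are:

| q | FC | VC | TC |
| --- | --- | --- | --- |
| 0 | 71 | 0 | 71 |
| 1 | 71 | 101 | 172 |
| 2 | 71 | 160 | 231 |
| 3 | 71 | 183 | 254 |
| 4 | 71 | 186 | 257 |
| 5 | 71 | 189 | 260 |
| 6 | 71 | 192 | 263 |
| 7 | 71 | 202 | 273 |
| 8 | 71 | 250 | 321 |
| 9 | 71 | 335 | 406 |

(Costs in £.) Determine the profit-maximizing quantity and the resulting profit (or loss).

Profit at each row (π = 47q − TC): q=0: -71; q=1: -125; q=2: -137; q=3: -113; q=4: -69; q=5: -25; q=6: 19; q=7: 56; q=8: 55; q=9: 17.
Profit is maximized at q = 7. AVC there is 202/7 = £28.86 ≤ P, so producing beats shutting down (which would give -£71).

q = 7; profit = £56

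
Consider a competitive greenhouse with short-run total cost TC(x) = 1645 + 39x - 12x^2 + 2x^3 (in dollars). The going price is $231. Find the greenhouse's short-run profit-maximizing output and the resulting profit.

Profit = -$365 at x = 8

AVC = 39 - 12x + 2x^2; min AVC = $21 at x = 3. Since P = $231 ≥ min AVC, the firm produces.
With MC = 39 - 24x + 6x^2, P = MC on the upward-sloping part at x* = 8.
TR = 231·8 = 1848. TC = 1645 + 568 = 2213. Profit = 1848 − 2213 = -$365.
Shutting down would mean losing the fixed cost of $1645, so operating at a loss of $365 is better by $1280.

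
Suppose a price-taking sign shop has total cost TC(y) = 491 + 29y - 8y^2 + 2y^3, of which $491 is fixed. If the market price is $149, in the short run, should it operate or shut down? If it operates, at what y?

Variable cost is VC = 29y - 8y^2 + 2y^3, so AVC = VC/y = 29 - 8y + 2y^2 and MC = dTC/dy = 29 - 16y + 6y^2.
AVC is minimized where dAVC/dy = -8 + 4y = 0, at y = 2; min AVC = 29 - 8·2 + 2·2^2 = $21.
Because $149 ≥ $21, revenue can cover variable cost; the firm operates.
P = MC gives -120 - 16y + 6y^2 = 0, with roots -10/3 and 6. Take the larger (rising MC): y* = 6.
Check: AVC at y = 6 is $53 ≤ P, so revenue covers variable cost.
Profit = P·y − TC = 149·6 − 809 = $85.

Produce at y = 6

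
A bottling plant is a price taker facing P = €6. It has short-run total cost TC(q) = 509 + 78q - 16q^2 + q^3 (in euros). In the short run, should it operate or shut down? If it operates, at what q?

Shut down

Strip out fixed cost: VC = 78q - 16q^2 + q^3. Then AVC = 78 - 16q + q^2 and MC = 78 - 32q + 3q^2.
AVC is minimized where dAVC/dq = -16 + 2q = 0, at q = 8; min AVC = 78 - 16·8 + 8^2 = €14.
Since P = €6 < min AVC = €14, price fails to cover variable cost at any output.
The firm minimizes its loss by shutting down and losing only its fixed cost of €509.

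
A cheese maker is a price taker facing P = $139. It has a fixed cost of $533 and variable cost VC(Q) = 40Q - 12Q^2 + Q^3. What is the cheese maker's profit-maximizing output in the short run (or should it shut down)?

Strip out fixed cost: VC = 40Q - 12Q^2 + Q^3. Then AVC = 40 - 12Q + Q^2 and MC = 40 - 24Q + 3Q^2.
The AVC parabola has its vertex at Q = 12/2 = 6, where AVC = 40 - 12·6 + 6^2 = $4.
Because $139 ≥ $4, revenue can cover variable cost; the firm operates.
Set P = MC: 139 = 40 - 24Q + 3Q^2 → -99 - 24Q + 3Q^2 = 0. The roots are Q = -3 and Q = 11; the profit-maximizing output is on the rising part of MC, so Q* = 11.
Check: AVC at Q = 11 is $29 ≤ P, so revenue covers variable cost.
Profit = P·Q − TC = 139·11 − 852 = $677.

Produce at Q = 11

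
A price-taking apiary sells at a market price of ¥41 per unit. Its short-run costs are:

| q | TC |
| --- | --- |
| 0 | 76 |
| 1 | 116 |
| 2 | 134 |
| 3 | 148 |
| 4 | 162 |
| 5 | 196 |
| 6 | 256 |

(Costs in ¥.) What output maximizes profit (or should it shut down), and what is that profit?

q = 5; profit = ¥9

Tabulate TR − TC: q=0: -76; q=1: -75; q=2: -52; q=3: -25; q=4: 2; q=5: 9; q=6: -10.
Profit is maximized at q = 5. AVC there is 120/5 = ¥24 ≤ P, so producing beats shutting down (which would give -¥76).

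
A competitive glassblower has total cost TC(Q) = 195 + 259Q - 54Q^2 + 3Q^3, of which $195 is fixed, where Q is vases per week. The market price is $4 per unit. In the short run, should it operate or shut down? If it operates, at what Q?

Variable cost is VC = 259Q - 54Q^2 + 3Q^3, so AVC = VC/Q = 259 - 54Q + 3Q^2 and MC = dTC/dQ = 259 - 108Q + 9Q^2.
AVC is minimized where dAVC/dQ = -54 + 6Q = 0, at Q = 9; min AVC = 259 - 54·9 + 3·9^2 = $16.
With P < min AVC ($4 < $16), every unit sold adds to the loss.
Best response: produce nothing and absorb the $195 fixed cost.

Shut down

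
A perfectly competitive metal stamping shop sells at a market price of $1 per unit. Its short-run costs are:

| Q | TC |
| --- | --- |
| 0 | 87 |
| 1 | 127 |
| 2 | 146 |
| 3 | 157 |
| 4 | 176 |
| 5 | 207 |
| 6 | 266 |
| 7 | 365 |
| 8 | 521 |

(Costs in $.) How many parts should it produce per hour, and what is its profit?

Profit at each row (π = 1Q − TC): Q=0: -87; Q=1: -126; Q=2: -144; Q=3: -154; Q=4: -172; Q=5: -202; Q=6: -260; Q=7: -358; Q=8: -513.
Profit is highest at Q = 0. Equivalently, the lowest AVC in the table is 89/4 ≈ $22.25 at Q = 4, and P = $1 falls below it — price never covers variable cost, so the firm shuts down and loses only its fixed cost.

Q = 0 (shut down); profit = -$87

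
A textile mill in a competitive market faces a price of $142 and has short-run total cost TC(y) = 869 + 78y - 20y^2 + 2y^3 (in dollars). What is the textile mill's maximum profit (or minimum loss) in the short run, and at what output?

AVC = 78 - 20y + 2y^2; min AVC = $28 at y = 5. Since P = $142 ≥ min AVC, the firm produces.
MC = 78 - 40y + 6y^2. Setting P = MC and taking the root on the rising branch gives y* = 8.
TR = 142·8 = 1136. TC = 869 + 368 = 1237. Profit = 1136 − 1237 = -$101.
Shutting down would mean losing the fixed cost of $869, so operating at a loss of $101 is better by $768.

Profit = -$101 at y = 8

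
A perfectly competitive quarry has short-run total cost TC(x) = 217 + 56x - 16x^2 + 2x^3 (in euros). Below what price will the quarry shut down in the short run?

€24 per unit

The firm shuts down when price falls below the minimum of average variable cost. AVC = VC/x = 56 - 16x + 2x^2.
dAVC/dx = -16 + 4x = 0 gives x = 4. min AVC = 56 - 16·4 + 2·4^2 = 24.
For P < €24 the firm produces nothing.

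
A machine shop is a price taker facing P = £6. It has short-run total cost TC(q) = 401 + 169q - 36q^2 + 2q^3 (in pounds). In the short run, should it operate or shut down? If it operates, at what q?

Shut down

From TC, MC = TC'(q) = 169 - 72q + 6q^2 and AVC = VC/q = 169 - 36q + 2q^2.
AVC is minimized where dAVC/dq = -36 + 4q = 0, at q = 9; min AVC = 169 - 36·9 + 2·9^2 = £7.
P = £6 lies below min AVC = £7; no output level covers variable cost.
The firm minimizes its loss by shutting down and losing only its fixed cost of £401.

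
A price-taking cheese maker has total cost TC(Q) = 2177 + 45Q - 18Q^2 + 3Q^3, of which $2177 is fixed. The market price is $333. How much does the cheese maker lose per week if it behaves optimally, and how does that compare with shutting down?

AVC = 45 - 18Q + 3Q^2 has its minimum $18 at Q = 3; price $333 clears that bar, so the firm operates.
With MC = 45 - 36Q + 9Q^2, P = MC on the upward-sloping part at Q* = 8.
TR = 333·8 = 2664. TC = 2177 + 744 = 2921. Profit = 2664 − 2921 = -$257.
That loss of $257 beats the $2177 the firm would lose by shutting down; producing recovers $1920 of fixed cost.

Profit = -$257 at Q = 8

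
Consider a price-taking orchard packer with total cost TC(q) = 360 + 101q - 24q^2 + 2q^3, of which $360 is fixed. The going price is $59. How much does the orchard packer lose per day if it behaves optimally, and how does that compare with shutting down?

Profit = -$164 at q = 7

AVC = 101 - 24q + 2q^2; min AVC = $29 at q = 6. Since P = $59 ≥ min AVC, the firm produces.
MC = 101 - 48q + 6q^2. Setting P = MC and taking the root on the rising branch gives q* = 7.
TR = 59·7 = 413. TC = 360 + 217 = 577. Profit = 413 − 577 = -$164.
By producing, the firm covers all variable cost plus $196 of fixed cost; shutting down would lose the full $360.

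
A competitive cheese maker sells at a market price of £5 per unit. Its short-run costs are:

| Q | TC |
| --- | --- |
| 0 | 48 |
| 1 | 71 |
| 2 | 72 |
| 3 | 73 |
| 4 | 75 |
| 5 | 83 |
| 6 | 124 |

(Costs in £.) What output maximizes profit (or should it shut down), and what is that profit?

Profit at each row (π = 5Q − TC): Q=0: -48; Q=1: -66; Q=2: -62; Q=3: -58; Q=4: -55; Q=5: -58; Q=6: -94.
Profit is highest at Q = 0. Equivalently, the lowest AVC in the table is 27/4 ≈ £6.75 at Q = 4, and P = £5 falls below it — price never covers variable cost, so the firm shuts down and loses only its fixed cost.

Q = 0 (shut down); profit = -£48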